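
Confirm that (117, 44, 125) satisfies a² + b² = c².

Compute a² + b² = 117² + 44² = 13689 + 1936 = 15625
Compute c² = 125² = 15625
Since 15625 = 15625, confirmed.

Yes, it is a Pythagorean triple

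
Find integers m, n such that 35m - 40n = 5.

Step 1: Check solvability.
gcd(35, 40) = 5
Since 5 divides 5, solutions exist.

Step 2: Apply extended Euclidean algorithm to find gcd.
We find integers such that 35*x0 + 40*y0 = 5

Step 3: Scale the particular solution.
Multiply by 5/5 = 1:
m = -1, n = -1

Step 4: Verify.
35*(-1) - 40*(-1) = 5 = 5 ✓

m = -1, n = -1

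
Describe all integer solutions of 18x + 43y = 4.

Step 1: Compute gcd(18, 43) = 1.
Since 1 divides 4, solutions exist.

Step 2: Find a particular solution using extended Euclidean algorithm.
We get x₀ = 48, y₀ = -20.
Check: 18*48 + 43*-20 = 4 = 4 ✓

Step 3: Write the general solution.
x = 48 + (43/1)t = 48 + 43t
y = -20 - (18/1)t = -20 - 18t
for any integer t.

x = 48 + 43t, y = -20 - 18t for integer t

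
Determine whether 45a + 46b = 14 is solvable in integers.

Step 1: Compute gcd(45, 46).
gcd(45, 46) = 1

Step 2: Check divisibility.
Does 1 divide 14? 14 = 1 x 14, so yes.

By the theorem on linear Diophantine equations, 45a + 46b = 14 has integer solutions if and only if gcd(45, 46) divides 14. Since 1 | 14, solutions exist.

Yes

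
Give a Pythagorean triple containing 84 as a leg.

We need the other leg and hypotenuse such that 84² + x² = c².
Take x = 187, c = 205: 84² + 187² = 7056 + 34969 = 42025 = 205² ✓
Triple: (187, 84, 205)

(187, 84, 205)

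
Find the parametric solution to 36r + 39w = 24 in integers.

Step 1: Compute gcd(36, 39) = 3.
Since 3 divides 24, solutions exist.

Step 2: Find a particular solution using extended Euclidean algorithm.
We get r₀ = -8, w₀ = 8.
Check: 36*-8 + 39*8 = 24 = 24 ✓

Step 3: Write the general solution.
r = -8 + (39/3)t = -8 + 13t
w = 8 - (36/3)t = 8 - 12t
for any integer t.

r = -8 + 13t, w = 8 - 12t for integer t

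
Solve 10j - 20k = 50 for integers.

Step 1: Check solvability.
gcd(10, 20) = 10
Since 10 divides 50, solutions exist.

Step 2: Apply extended Euclidean algorithm to find gcd.
We find integers such that 10*x0 + 20*y0 = 10

Step 3: Scale the particular solution.
Multiply by 50/10 = 5:
j = 5, k = 0

Step 4: Verify.
10*(5) - 20*(0) = 50 = 50 ✓

j = 5, k = 0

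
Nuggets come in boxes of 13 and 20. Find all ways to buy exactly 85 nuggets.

We need non-negative integers (x, y) with 13x + 20y = 85.
For each x in 0..6, check if 85 - 13x is a non-negative multiple of 20.
x = 5: 20y = 20, y = 1 ✓

(5 boxes of 13, 1 boxes of 20)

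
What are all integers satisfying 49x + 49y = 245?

Step 1: Compute gcd(49, 49) = 49.
Since 49 divides 245, solutions exist.

Step 2: Find a particular solution using extended Euclidean algorithm.
We get x₀ = 0, y₀ = 5.
Check: 49*0 + 49*5 = 245 = 245 ✓

Step 3: Write the general solution.
x = 0 + (49/49)t = 0 + 1t
y = 5 - (49/49)t = 5 - 1t
for any integer t.

x = 0 + 1t, y = 5 - 1t for integer t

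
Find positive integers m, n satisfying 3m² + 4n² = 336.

Try small values of m and check whether (336 - 3m²)/4 is a perfect square.
m = 8: 3·8² = 192, so 4n² = 336 - 192 = 144, giving n² = 36, n = 6.
Check: 3·8² + 4·6² = 192 + 144 = 336 ✓

m = 8, n = 6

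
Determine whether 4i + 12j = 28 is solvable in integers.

Step 1: Compute gcd(4, 12).
gcd(4, 12) = 4

Step 2: Check divisibility.
Does 4 divide 28? 28 = 4 x 7, so yes.

By the theorem on linear Diophantine equations, 4i + 12j = 28 has integer solutions if and only if gcd(4, 12) divides 28. Since 4 | 28, solutions exist.

Yes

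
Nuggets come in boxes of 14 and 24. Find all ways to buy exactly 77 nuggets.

We need non-negative integers (x, y) with 14x + 24y = 77.
For each x in 0..5, check if 77 - 14x is a non-negative multiple of 24.
No x yields an integer y ≥ 0.

No solution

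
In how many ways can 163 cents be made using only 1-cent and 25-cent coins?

We need non-negative integers (x, y) with 1x + 25y = 163.
For each x from 0 to 163, check if (163 - 1x) is a non-negative multiple of 25.
Solutions (x, y): (13,6), (38,5), (63,4), (88,3), ...
Count: 7

7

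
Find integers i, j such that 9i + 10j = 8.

Step 1: Check solvability.
gcd(9, 10) = 1
Since 1 divides 8, solutions exist.

Step 2: Apply extended Euclidean algorithm to find gcd.
We find integers such that 9*x0 + 10*y0 = 1

Step 3: Scale the particular solution.
Multiply by 8/1 = 8:
i = -8, j = 8

Step 4: Verify.
9*(-8) + 10*(8) = 8 = 8 ✓

i = -8, j = 8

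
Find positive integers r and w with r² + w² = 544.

We need to find integers r, w > 0 such that r² + w² = 544.
Trying r = 12: w² = 544 - 12² = 544 - 144 = 400
w = 20
Check: 12² + 20² = 144 + 400 = 544 ✓

544 = 12² + 20²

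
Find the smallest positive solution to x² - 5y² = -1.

We need x² = 5y² - 1. Try successive y:
y = 1: x² = 5·1² - 1 = 4 = 2² ✓
Check: 2² - 5·1² = 4 - 5 = -1 ✓

x = 2, y = 1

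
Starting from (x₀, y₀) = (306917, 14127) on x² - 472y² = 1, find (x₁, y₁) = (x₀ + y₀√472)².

Solutions to x² - Dy² = 1 are generated by powers of (x₀ + y₀√D).
The next solution satisfies x₁ + y₁√472 = (x₀ + y₀√472)², giving:
x₁ = x₀² + 472y₀² = 306917² + 472·14127² = 94198044889 + 94198044888 = 188396089777
y₁ = 2x₀y₀ = 2·306917·14127 = 8671632918

Verify: 188396089777² - 472·8671632918² = 35493086643263443909729 - 35493086643263443909728 = 1 ✓

x = 188396089777, y = 8671632918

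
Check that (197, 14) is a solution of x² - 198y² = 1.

Compute x² = 197² = 38809
Compute 198y² = 198·14² = 198·196 = 38808
x² - 198y² = 38809 - 38808 = 1
Since this equals 1, (197, 14) is a solution.

Yes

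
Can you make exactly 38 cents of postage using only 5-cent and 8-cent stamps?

We need non-negative x, y with 5x + 8y = 38.
gcd(5, 8) = 1 divides 38, so integer solutions exist.
Search for a non-negative one: x = 6 gives 8y = 38 - 30 = 8, so y = 1.
Check: 5·6 + 8·1 = 38 ✓

Yes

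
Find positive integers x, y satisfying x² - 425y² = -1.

We need x² = 425y² - 1. Try successive y:
y = 1: x² = 425·1² - 1 = 424, not a perfect square
y = 2: x² = 425·2² - 1 = 1699, not a perfect square
y = 3: x² = 425·3² - 1 = 3824, not a perfect square
...
y = 13: x² = 425·13² - 1 = 71824 = 268² ✓
Check: 268² - 425·13² = 71824 - 71825 = -1 ✓

x = 268, y = 13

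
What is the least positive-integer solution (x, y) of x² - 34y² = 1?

We seek the smallest positive integers (x, y) with x² - 34y² = 1, i.e., x² = 34y² + 1.
Try successive y values:
y = 1: x² = 34·1² + 1 = 35, not a perfect square
y = 2: x² = 34·2² + 1 = 137, not a perfect square
y = 3: x² = 34·3² + 1 = 307, not a perfect square
... continuing the search (or via continued fractions) ...
y = 6: x² = 34·6² + 1 = 1225, x = 35 ✓

Verify: 35² - 34·6² = 1225 - 1224 = 1 ✓

x = 35, y = 6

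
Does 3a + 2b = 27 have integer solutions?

Step 1: Compute gcd(3, 2).
gcd(3, 2) = 1

Step 2: Check divisibility.
Does 1 divide 27? 27 = 1 x 27, so yes.

By the theorem on linear Diophantine equations, 3a + 2b = 27 has integer solutions if and only if gcd(3, 2) divides 27. Since 1 | 27, solutions exist.

Yes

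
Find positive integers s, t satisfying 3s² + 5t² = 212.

Try small values of s and check whether (212 - 3s²)/5 is a perfect square.
s = 8: 3·8² = 192, so 5t² = 212 - 192 = 20, giving t² = 4, t = 2.
Check: 3·8² + 5·2² = 192 + 20 = 212 ✓

s = 8, t = 2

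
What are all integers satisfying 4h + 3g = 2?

Step 1: Compute gcd(4, 3) = 1.
Since 1 divides 2, solutions exist.

Step 2: Find a particular solution using extended Euclidean algorithm.
We get h₀ = 2, g₀ = -2.
Check: 4*2 + 3*-2 = 2 = 2 ✓

Step 3: Write the general solution.
h = 2 + (3/1)t = 2 + 3t
g = -2 - (4/1)t = -2 - 4t
for any integer t.

h = 2 + 3t, g = -2 - 4t for integer t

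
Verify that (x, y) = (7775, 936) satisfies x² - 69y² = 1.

Compute x² = 7775² = 60450625
Compute 69y² = 69·936² = 69·876096 = 60450624
x² - 69y² = 60450625 - 60450624 = 1
Since this equals 1, (7775, 936) is a solution.

Yes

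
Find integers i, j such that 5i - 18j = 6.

Step 1: Check solvability.
gcd(5, 18) = 1
Since 1 divides 6, solutions exist.

Step 2: Apply extended Euclidean algorithm to find gcd.
We find integers such that 5*x0 + 18*y0 = 1

Step 3: Scale the particular solution.
Multiply by 6/1 = 6:
i = -42, j = -12

Step 4: Verify.
5*(-42) - 18*(-12) = 6 = 6 ✓

i = -42, j = -12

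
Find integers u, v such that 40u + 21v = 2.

Step 1: Check solvability.
gcd(40, 21) = 1
Since 1 divides 2, solutions exist.

Step 2: Apply extended Euclidean algorithm to find gcd.
We find integers such that 40*x0 + 21*y0 = 1

Step 3: Scale the particular solution.
Multiply by 2/1 = 2:
u = 20, v = -38

Step 4: Verify.
40*(20) + 21*(-38) = 2 = 2 ✓

u = 20, v = -38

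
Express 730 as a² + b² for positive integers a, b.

We need to find integers a, b > 0 such that a² + b² = 730.
Trying a = 1: b² = 730 - 1² = 730 - 1 = 729
b = 27
Check: 1² + 27² = 1 + 729 = 730 ✓

730 = 1² + 27²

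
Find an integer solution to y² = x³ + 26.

Try small integer x values and check whether x³ + 26 is a perfect square.
x = -1: x³ + 26 = -1³ + 26 = -1 + 26 = 25
Is 25 a perfect square? 5² = 25 ✓
So (x, y) = (-1, -5) is a solution.

x = -1, y = -5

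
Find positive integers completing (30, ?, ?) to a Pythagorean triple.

We need the other leg and hypotenuse such that 30² + x² = c².
Take x = 224, c = 226: 30² + 224² = 900 + 50176 = 51076 = 226² ✓
Triple: (30, 224, 226)

(30, 224, 226)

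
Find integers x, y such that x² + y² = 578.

We need to find integers x, y > 0 such that x² + y² = 578.
Trying x = 7: y² = 578 - 7² = 578 - 49 = 529
y = 23
Check: 7² + 23² = 49 + 529 = 578 ✓

578 = 7² + 23²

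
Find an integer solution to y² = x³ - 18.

Try small integer x values and check whether x³ - 18 is a perfect square.
x = 3: x³ - 18 = 3³ - 18 = 27 - 18 = 9
Is 9 a perfect square? 3² = 9 ✓
So (x, y) = (3, -3) is a solution.

x = 3, y = -3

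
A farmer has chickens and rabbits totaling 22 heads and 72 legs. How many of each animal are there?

Let c = chickens, r = rabbits.
Heads: c + r = 22
Legs: 2c + 4r = 72
From the first equation, c = 22 - r. Substitute:
2(22 - r) + 4r = 72
44 + 2r = 72
r = (72 - 44)/2 = 14
c = 22 - 14 = 8

Chickens: 8, Rabbits: 14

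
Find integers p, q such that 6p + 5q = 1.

Step 1: Check solvability.
gcd(6, 5) = 1
Since 1 divides 1, solutions exist.

Step 2: Apply extended Euclidean algorithm to find gcd.
We find integers such that 6*x0 + 5*y0 = 1

Step 3: Scale the particular solution.
Multiply by 1/1 = 1:
p = 1, q = -1

Step 4: Verify.
6*(1) + 5*(-1) = 1 = 1 ✓

p = 1, q = -1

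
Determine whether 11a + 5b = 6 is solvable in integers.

Step 1: Compute gcd(11, 5).
gcd(11, 5) = 1

Step 2: Check divisibility.
Does 1 divide 6? 6 = 1 x 6, so yes.

By the theorem on linear Diophantine equations, 11a + 5b = 6 has integer solutions if and only if gcd(11, 5) divides 6. Since 1 | 6, solutions exist.

Yes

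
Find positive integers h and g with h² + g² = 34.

We need to find integers h, g > 0 such that h² + g² = 34.
Trying h = 3: g² = 34 - 3² = 34 - 9 = 25
g = 5
Check: 3² + 5² = 9 + 25 = 34 ✓

34 = 3² + 5²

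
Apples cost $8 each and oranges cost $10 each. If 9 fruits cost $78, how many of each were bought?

Let a = apples, o = oranges.
a + o = 9
8a + 10o = 78
Substitute o = 9 - a:
8a + 10(9 - a) = 78
(8 - 10)a = 78 - 90
-2a = -12
a = 6, o = 9 - 6 = 3

Apples: 6, Oranges: 3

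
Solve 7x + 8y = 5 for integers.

Step 1: Check solvability.
gcd(7, 8) = 1
Since 1 divides 5, solutions exist.

Step 2: Apply extended Euclidean algorithm to find gcd.
We find integers such that 7*x0 + 8*y0 = 1

Step 3: Scale the particular solution.
Multiply by 5/1 = 5:
x = -5, y = 5

Step 4: Verify.
7*(-5) + 8*(5) = 5 = 5 ✓

x = -5, y = 5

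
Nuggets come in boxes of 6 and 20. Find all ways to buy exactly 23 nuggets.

We need non-negative integers (x, y) with 6x + 20y = 23.
For each x in 0..3, check if 23 - 6x is a non-negative multiple of 20.
No x yields an integer y ≥ 0.

No solution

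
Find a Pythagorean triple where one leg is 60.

We need the other leg and hypotenuse such that 60² + x² = c².
Take x = 221, c = 229: 60² + 221² = 3600 + 48841 = 52441 = 229² ✓
Triple: (221, 60, 229)

(221, 60, 229)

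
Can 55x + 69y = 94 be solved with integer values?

Step 1: Compute gcd(55, 69).
gcd(55, 69) = 1

Step 2: Check divisibility.
Does 1 divide 94? 94 = 1 x 94, so yes.

By the theorem on linear Diophantine equations, 55x + 69y = 94 has integer solutions if and only if gcd(55, 69) divides 94. Since 1 | 94, solutions exist.

Yes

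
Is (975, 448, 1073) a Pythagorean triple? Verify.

Compute a² + b² = 975² + 448² = 950625 + 200704 = 1151329
Compute c² = 1073² = 1151329
Since 1151329 = 1151329, confirmed.

Yes, it is a Pythagorean triple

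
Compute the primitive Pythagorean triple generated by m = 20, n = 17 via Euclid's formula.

a = m² - n² = 20² - 17² = 400 - 289 = 111
b = 2mn = 2·20·17 = 680
c = m² + n² = 400 + 289 = 689
Verify: 111² + 680² = 12321 + 462400 = 474721 = 689² ✓

(111, 680, 689)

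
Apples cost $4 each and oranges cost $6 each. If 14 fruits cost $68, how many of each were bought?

Let a = apples, o = oranges.
a + o = 14
4a + 6o = 68
Substitute o = 14 - a:
4a + 6(14 - a) = 68
(4 - 6)a = 68 - 84
-2a = -16
a = 8, o = 14 - 8 = 6

Apples: 8, Oranges: 6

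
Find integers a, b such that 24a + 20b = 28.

Step 1: Check solvability.
gcd(24, 20) = 4
Since 4 divides 28, solutions exist.

Step 2: Apply extended Euclidean algorithm to find gcd.
We find integers such that 24*x0 + 20*y0 = 4

Step 3: Scale the particular solution.
Multiply by 28/4 = 7:
a = 7, b = -7

Step 4: Verify.
24*(7) + 20*(-7) = 28 = 28 ✓

a = 7, b = -7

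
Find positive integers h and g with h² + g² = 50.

We need to find integers h, g > 0 such that h² + g² = 50.
Trying h = 1: g² = 50 - 1² = 50 - 1 = 49
g = 7
Check: 1² + 7² = 1 + 49 = 50 ✓

50 = 1² + 7²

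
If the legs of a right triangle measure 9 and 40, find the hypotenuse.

c² = a² + b² = 9² + 40² = 81 + 1600 = 1681
c = 41

41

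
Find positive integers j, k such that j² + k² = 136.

Search for j with 136 - j² a perfect square.
j = 6: 136 - 6² = 136 - 36 = 100 = 10² ✓
So j = 6, k = 10.

j = 6, k = 10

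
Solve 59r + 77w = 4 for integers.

Step 1: Check solvability.
gcd(59, 77) = 1
Since 1 divides 4, solutions exist.

Step 2: Apply extended Euclidean algorithm to find gcd.
We find integers such that 59*x0 + 77*y0 = 1

Step 3: Scale the particular solution.
Multiply by 4/1 = 4:
r = -120, w = 92

Step 4: Verify.
59*(-120) + 77*(92) = 4 = 4 ✓

r = -120, w = 92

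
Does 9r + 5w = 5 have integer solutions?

Step 1: Compute gcd(9, 5).
gcd(9, 5) = 1

Step 2: Check divisibility.
Does 1 divide 5? 5 = 1 x 5, so yes.

By the theorem on linear Diophantine equations, 9r + 5w = 5 has integer solutions if and only if gcd(9, 5) divides 5. Since 1 | 5, solutions exist.

Yes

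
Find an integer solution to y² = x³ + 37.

Try small integer x values and check whether x³ + 37 is a perfect square.
x = 3: x³ + 37 = 3³ + 37 = 27 + 37 = 64
Is 64 a perfect square? 8² = 64 ✓
So (x, y) = (3, 8) is a solution.

x = 3, y = 8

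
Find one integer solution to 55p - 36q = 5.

Step 1: Check solvability.
gcd(55, 36) = 1
Since 1 divides 5, solutions exist.

Step 2: Apply extended Euclidean algorithm to find gcd.
We find integers such that 55*x0 + 36*y0 = 1

Step 3: Scale the particular solution.
Multiply by 5/1 = 5:
p = -85, q = -130

Step 4: Verify.
55*(-85) - 36*(-130) = 5 = 5 ✓

p = -85, q = -130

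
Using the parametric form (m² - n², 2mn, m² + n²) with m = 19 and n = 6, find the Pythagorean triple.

a = m² - n² = 361 - 36 = 325
b = 2mn = 2·19·6 = 228
c = m² + n² = 361 + 36 = 397
Verify: 325² + 228² = 105625 + 51984 = 157609 = 397² ✓

(325, 228, 397)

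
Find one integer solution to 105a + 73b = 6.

Step 1: Check solvability.
gcd(105, 73) = 1
Since 1 divides 6, solutions exist.

Step 2: Apply extended Euclidean algorithm to find gcd.
We find integers such that 105*x0 + 73*y0 = 1

Step 3: Scale the particular solution.
Multiply by 6/1 = 6:
a = 96, b = -138

Step 4: Verify.
105*(96) + 73*(-138) = 6 = 6 ✓

a = 96, b = -138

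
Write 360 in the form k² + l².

We need to find integers k, l > 0 such that k² + l² = 360.
Trying k = 6: l² = 360 - 6² = 360 - 36 = 324
l = 18
Check: 6² + 18² = 36 + 324 = 360 ✓

360 = 6² + 18²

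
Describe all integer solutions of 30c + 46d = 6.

Step 1: Compute gcd(30, 46) = 2.
Since 2 divides 6, solutions exist.

Step 2: Find a particular solution using extended Euclidean algorithm.
We get c₀ = -9, d₀ = 6.
Check: 30*-9 + 46*6 = 6 = 6 ✓

Step 3: Write the general solution.
c = -9 + (46/2)t = -9 + 23t
d = 6 - (30/2)t = 6 - 15t
for any integer t.

c = -9 + 23t, d = 6 - 15t for integer t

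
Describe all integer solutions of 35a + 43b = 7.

Step 1: Compute gcd(35, 43) = 1.
Since 1 divides 7, solutions exist.

Step 2: Find a particular solution using extended Euclidean algorithm.
We get a₀ = 112, b₀ = -91.
Check: 35*112 + 43*-91 = 7 = 7 ✓

Step 3: Write the general solution.
a = 112 + (43/1)t = 112 + 43t
b = -91 - (35/1)t = -91 - 35t
for any integer t.

a = 112 + 43t, b = -91 - 35t for integer t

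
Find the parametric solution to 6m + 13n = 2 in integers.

Step 1: Compute gcd(6, 13) = 1.
Since 1 divides 2, solutions exist.

Step 2: Find a particular solution using extended Euclidean algorithm.
We get m₀ = -4, n₀ = 2.
Check: 6*-4 + 13*2 = 2 = 2 ✓

Step 3: Write the general solution.
m = -4 + (13/1)t = -4 + 13t
n = 2 - (6/1)t = 2 - 6t
for any integer t.

m = -4 + 13t, n = 2 - 6t for integer t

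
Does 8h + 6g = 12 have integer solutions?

Step 1: Compute gcd(8, 6).
gcd(8, 6) = 2

Step 2: Check divisibility.
Does 2 divide 12? 12 = 2 x 6, so yes.

By the theorem on linear Diophantine equations, 8h + 6g = 12 has integer solutions if and only if gcd(8, 6) divides 12. Since 2 | 12, solutions exist.

Yes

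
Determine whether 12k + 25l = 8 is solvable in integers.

Step 1: Compute gcd(12, 25).
gcd(12, 25) = 1

Step 2: Check divisibility.
Does 1 divide 8? 8 = 1 x 8, so yes.

By the theorem on linear Diophantine equations, 12k + 25l = 8 has integer solutions if and only if gcd(12, 25) divides 8. Since 1 | 8, solutions exist.

Yes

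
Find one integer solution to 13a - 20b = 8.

Step 1: Check solvability.
gcd(13, 20) = 1
Since 1 divides 8, solutions exist.

Step 2: Apply extended Euclidean algorithm to find gcd.
We find integers such that 13*x0 + 20*y0 = 1

Step 3: Scale the particular solution.
Multiply by 8/1 = 8:
a = -24, b = -16

Step 4: Verify.
13*(-24) - 20*(-16) = 8 = 8 ✓

a = -24, b = -16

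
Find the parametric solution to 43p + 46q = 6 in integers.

Step 1: Compute gcd(43, 46) = 1.
Since 1 divides 6, solutions exist.

Step 2: Find a particular solution using extended Euclidean algorithm.
We get p₀ = 90, q₀ = -84.
Check: 43*90 + 46*-84 = 6 = 6 ✓

Step 3: Write the general solution.
p = 90 + (46/1)t = 90 + 46t
q = -84 - (43/1)t = -84 - 43t
for any integer t.

p = 90 + 46t, q = -84 - 43t for integer t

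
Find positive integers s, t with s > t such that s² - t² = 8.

Factor: s² - t² = (s+t)(s-t) = 8.
We need two factors of 8 with the same parity.
Use s+t = 4 and s-t = 2 (product 4·2 = 8).
Adding: 2s = 6, so s = 3.
Subtracting: 2t = 2, so t = 1.
Check: 3² - 1² = 9 - 1 = 8 ✓

s = 3, t = 1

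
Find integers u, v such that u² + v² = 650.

We need to find integers u, v > 0 such that u² + v² = 650.
Trying u = 5: v² = 650 - 5² = 650 - 25 = 625
v = 25
Check: 5² + 25² = 25 + 625 = 650 ✓

650 = 5² + 25²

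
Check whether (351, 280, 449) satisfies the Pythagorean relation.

Compute a² + b²:
351² + 280² = 123201 + 78400 = 201601
Compute c²:
449² = 201601
Since 201601 = 201601, it is a Pythagorean triple.

Yes, it is a Pythagorean triple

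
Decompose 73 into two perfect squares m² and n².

We need to find integers m, n > 0 such that m² + n² = 73.
Trying m = 3: n² = 73 - 3² = 73 - 9 = 64
n = 8
Check: 3² + 8² = 9 + 64 = 73 ✓

73 = 3² + 8²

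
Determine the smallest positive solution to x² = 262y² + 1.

We seek the smallest positive integers (x, y) with x² - 262y² = 1, i.e., x² = 262y² + 1.
Try successive y values:
y = 1: x² = 262·1² + 1 = 263, not a perfect square
y = 2: x² = 262·2² + 1 = 1049, not a perfect square
y = 3: x² = 262·3² + 1 = 2359, not a perfect square
... continuing the search (or via continued fractions) ...
y = 6485718: x² = 262·6485718² + 1 = 11020908949587289, x = 104980517 ✓

Verify: 104980517² - 262·6485718² = 11020908949587289 - 11020908949587288 = 1 ✓

x = 104980517, y = 6485718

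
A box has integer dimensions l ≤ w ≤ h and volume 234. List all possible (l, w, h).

Iterate l from 1 to ⌊234^(1/3)⌋. For each l dividing 234, iterate w ≥ l with w dividing 234/l, and set h = 234/(l·w).
Triples found (10): (1×1×234), (1×2×117), (1×3×78), (1×6×39), (1×9×26), (1×13×18), (2×3×39), (2×9×13), (3×3×26), (3×6×13)

(1×1×234), (1×2×117), (1×3×78), (1×6×39), (1×9×26), (1×13×18), (2×3×39), (2×9×13), (3×3×26), (3×6×13)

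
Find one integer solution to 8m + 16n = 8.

Step 1: Check solvability.
gcd(8, 16) = 8
Since 8 divides 8, solutions exist.

Step 2: Apply extended Euclidean algorithm to find gcd.
We find integers such that 8*x0 + 16*y0 = 8

Step 3: Scale the particular solution.
Multiply by 8/8 = 1:
m = 1, n = 0

Step 4: Verify.
8*(1) + 16*(0) = 8 = 8 ✓

m = 1, n = 0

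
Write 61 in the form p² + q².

We need to find integers p, q > 0 such that p² + q² = 61.
Trying p = 5: q² = 61 - 5² = 61 - 25 = 36
q = 6
Check: 5² + 6² = 25 + 36 = 61 ✓

61 = 5² + 6²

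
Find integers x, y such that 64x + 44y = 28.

Step 1: Check solvability.
gcd(64, 44) = 4
Since 4 divides 28, solutions exist.

Step 2: Apply extended Euclidean algorithm to find gcd.
We find integers such that 64*x0 + 44*y0 = 4

Step 3: Scale the particular solution.
Multiply by 28/4 = 7:
x = -14, y = 21

Step 4: Verify.
64*(-14) + 44*(21) = 28 = 28 ✓

x = -14, y = 21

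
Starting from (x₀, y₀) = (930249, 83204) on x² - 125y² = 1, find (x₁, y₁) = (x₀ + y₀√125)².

Solutions to x² - Dy² = 1 are generated by powers of (x₀ + y₀√D).
The next solution satisfies x₁ + y₁√125 = (x₀ + y₀√125)², giving:
x₁ = x₀² + 125y₀² = 930249² + 125·83204² = 865363202001 + 865363202000 = 1730726404001
y₁ = 2x₀y₀ = 2·930249·83204 = 154800875592

Verify: 1730726404001² - 125·154800875592² = 2995413885506232668808001 - 2995413885506232668808000 = 1 ✓

x = 1730726404001, y = 154800875592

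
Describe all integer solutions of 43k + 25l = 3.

Step 1: Compute gcd(43, 25) = 1.
Since 1 divides 3, solutions exist.

Step 2: Find a particular solution using extended Euclidean algorithm.
We get k₀ = 21, l₀ = -36.
Check: 43*21 + 25*-36 = 3 = 3 ✓

Step 3: Write the general solution.
k = 21 + (25/1)t = 21 + 25t
l = -36 - (43/1)t = -36 - 43t
for any integer t.

k = 21 + 25t, l = -36 - 43t for integer t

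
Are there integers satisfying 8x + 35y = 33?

Step 1: Compute gcd(8, 35).
gcd(8, 35) = 1

Step 2: Check divisibility.
Does 1 divide 33? 33 = 1 x 33, so yes.

By the theorem on linear Diophantine equations, 8x + 35y = 33 has integer solutions if and only if gcd(8, 35) divides 33. Since 1 | 33, solutions exist.

Yes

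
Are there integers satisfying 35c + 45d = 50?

Step 1: Compute gcd(35, 45).
gcd(35, 45) = 5

Step 2: Check divisibility.
Does 5 divide 50? 50 = 5 x 10, so yes.

By the theorem on linear Diophantine equations, 35c + 45d = 50 has integer solutions if and only if gcd(35, 45) divides 50. Since 5 | 50, solutions exist.

Yes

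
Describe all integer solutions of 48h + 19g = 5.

Step 1: Compute gcd(48, 19) = 1.
Since 1 divides 5, solutions exist.

Step 2: Find a particular solution using extended Euclidean algorithm.
We get h₀ = 10, g₀ = -25.
Check: 48*10 + 19*-25 = 5 = 5 ✓

Step 3: Write the general solution.
h = 10 + (19/1)t = 10 + 19t
g = -25 - (48/1)t = -25 - 48t
for any integer t.

h = 10 + 19t, g = -25 - 48t for integer t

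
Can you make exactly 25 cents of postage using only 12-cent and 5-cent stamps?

We need non-negative x, y with 12x + 5y = 25.
gcd(12, 5) = 1 divides 25, so integer solutions exist.
Search for a non-negative one: x = 0 gives 5y = 25 - 0 = 25, so y = 5.
Check: 12·0 + 5·5 = 25 ✓

Yes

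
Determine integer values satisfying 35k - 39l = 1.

Step 1: Check solvability.
gcd(35, 39) = 1
Since 1 divides 1, solutions exist.

Step 2: Apply extended Euclidean algorithm to find gcd.
We find integers such that 35*x0 + 39*y0 = 1

Step 3: Scale the particular solution.
Multiply by 1/1 = 1:
k = -10, l = -9

Step 4: Verify.
35*(-10) - 39*(-9) = 1 = 1 ✓

k = -10, l = -9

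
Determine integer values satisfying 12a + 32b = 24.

Step 1: Check solvability.
gcd(12, 32) = 4
Since 4 divides 24, solutions exist.

Step 2: Apply extended Euclidean algorithm to find gcd.
We find integers such that 12*x0 + 32*y0 = 4

Step 3: Scale the particular solution.
Multiply by 24/4 = 6:
a = 18, b = -6

Step 4: Verify.
12*(18) + 32*(-6) = 24 = 24 ✓

a = 18, b = -6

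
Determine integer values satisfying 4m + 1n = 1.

Step 1: Check solvability.
gcd(4, 1) = 1
Since 1 divides 1, solutions exist.

Step 2: Apply extended Euclidean algorithm to find gcd.
We find integers such that 4*x0 + 1*y0 = 1

Step 3: Scale the particular solution.
Multiply by 1/1 = 1:
m = 0, n = 1

Step 4: Verify.
4*(0) + 1*(1) = 1 = 1 ✓

m = 0, n = 1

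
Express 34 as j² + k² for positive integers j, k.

We need to find integers j, k > 0 such that j² + k² = 34.
Trying j = 3: k² = 34 - 3² = 34 - 9 = 25
k = 5
Check: 3² + 5² = 9 + 25 = 34 ✓

34 = 3² + 5²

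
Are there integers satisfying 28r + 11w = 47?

Step 1: Compute gcd(28, 11).
gcd(28, 11) = 1

Step 2: Check divisibility.
Does 1 divide 47? 47 = 1 x 47, so yes.

By the theorem on linear Diophantine equations, 28r + 11w = 47 has integer solutions if and only if gcd(28, 11) divides 47. Since 1 | 47, solutions exist.

Yes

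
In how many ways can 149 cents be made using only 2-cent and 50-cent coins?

We need non-negative integers (x, y) with 2x + 50y = 149.
For each x from 0 to 74, check if (149 - 2x) is a non-negative multiple of 50.
Solutions (x, y): none
Count: 0

0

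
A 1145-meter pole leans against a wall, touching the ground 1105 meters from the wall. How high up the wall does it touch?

The ladder, wall, and ground form a right triangle with hypotenuse 1145 and one leg 1105.
By the Pythagorean theorem: h² = 1145² - 1105² = 1311025 - 1221025 = 90000
h = √90000 = 300 meters

300 meters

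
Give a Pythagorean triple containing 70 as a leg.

We need the other leg and hypotenuse such that 70² + x² = c².
Take x = 24, c = 74: 70² + 24² = 4900 + 576 = 5476 = 74² ✓
Triple: (70, 24, 74)

(70, 24, 74)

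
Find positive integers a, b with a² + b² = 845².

We need a² + b² = 845² = 714025.
Trying: 837² + 116² = 700569 + 13456 = 714025 ✓

(837, 116, 845)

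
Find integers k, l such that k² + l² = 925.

We need to find integers k, l > 0 such that k² + l² = 925.
Trying k = 5: l² = 925 - 5² = 925 - 25 = 900
l = 30
Check: 5² + 30² = 25 + 900 = 925 ✓

925 = 5² + 30²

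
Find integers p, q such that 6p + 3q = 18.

Step 1: Check solvability.
gcd(6, 3) = 3
Since 3 divides 18, solutions exist.

Step 2: Apply extended Euclidean algorithm to find gcd.
We find integers such that 6*x0 + 3*y0 = 3

Step 3: Scale the particular solution.
Multiply by 18/3 = 6:
p = 0, q = 6

Step 4: Verify.
6*(0) + 3*(6) = 18 = 18 ✓

p = 0, q = 6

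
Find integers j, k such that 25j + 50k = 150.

Step 1: Check solvability.
gcd(25, 50) = 25
Since 25 divides 150, solutions exist.

Step 2: Apply extended Euclidean algorithm to find gcd.
We find integers such that 25*x0 + 50*y0 = 25

Step 3: Scale the particular solution.
Multiply by 150/25 = 6:
j = 6, k = 0

Step 4: Verify.
25*(6) + 50*(0) = 150 = 150 ✓

j = 6, k = 0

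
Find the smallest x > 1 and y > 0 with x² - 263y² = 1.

We seek the smallest positive integers (x, y) with x² - 263y² = 1, i.e., x² = 263y² + 1.
Try successive y values:
y = 1: x² = 263·1² + 1 = 264, not a perfect square
y = 2: x² = 263·2² + 1 = 1053, not a perfect square
y = 3: x² = 263·3² + 1 = 2368, not a perfect square
... continuing the search (or via continued fractions) ...
y = 8579: x² = 263·8579² + 1 = 19356600384, x = 139128 ✓

Verify: 139128² - 263·8579² = 19356600384 - 19356600383 = 1 ✓

x = 139128, y = 8579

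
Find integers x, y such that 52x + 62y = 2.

Step 1: Check solvability.
gcd(52, 62) = 2
Since 2 divides 2, solutions exist.

Step 2: Apply extended Euclidean algorithm to find gcd.
We find integers such that 52*x0 + 62*y0 = 2

Step 3: Scale the particular solution.
Multiply by 2/2 = 1:
x = 6, y = -5

Step 4: Verify.
52*(6) + 62*(-5) = 2 = 2 ✓

x = 6, y = -5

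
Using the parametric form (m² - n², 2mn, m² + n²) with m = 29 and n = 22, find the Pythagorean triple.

a = m² - n² = 841 - 484 = 357
b = 2mn = 2·29·22 = 1276
c = m² + n² = 841 + 484 = 1325
Verify: 357² + 1276² = 127449 + 1628176 = 1755625 = 1325² ✓

(357, 1276, 1325)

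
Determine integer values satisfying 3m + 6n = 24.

Step 1: Check solvability.
gcd(3, 6) = 3
Since 3 divides 24, solutions exist.

Step 2: Apply extended Euclidean algorithm to find gcd.
We find integers such that 3*x0 + 6*y0 = 3

Step 3: Scale the particular solution.
Multiply by 24/3 = 8:
m = 8, n = 0

Step 4: Verify.
3*(8) + 6*(0) = 24 = 24 ✓

m = 8, n = 0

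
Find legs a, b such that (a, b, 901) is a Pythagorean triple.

We need a² + b² = 901² = 811801.
Trying: 451² + 780² = 203401 + 608400 = 811801 ✓

(451, 780, 901)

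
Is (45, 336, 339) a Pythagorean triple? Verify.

Compute a² + b² = 45² + 336² = 2025 + 112896 = 114921
Compute c² = 339² = 114921
Since 114921 = 114921, confirmed.

Yes, it is a Pythagorean triple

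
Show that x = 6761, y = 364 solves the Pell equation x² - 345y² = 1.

Compute x² = 6761² = 45711121
Compute 345y² = 345·364² = 345·132496 = 45711120
x² - 345y² = 45711121 - 45711120 = 1
Since this equals 1, (6761, 364) is a solution.

Yes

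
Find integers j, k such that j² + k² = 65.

We need to find integers j, k > 0 such that j² + k² = 65.
Trying j = 1: k² = 65 - 1² = 65 - 1 = 64
k = 8
Check: 1² + 8² = 1 + 64 = 65 ✓

65 = 1² + 8²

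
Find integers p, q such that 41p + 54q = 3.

Step 1: Check solvability.
gcd(41, 54) = 1
Since 1 divides 3, solutions exist.

Step 2: Apply extended Euclidean algorithm to find gcd.
We find integers such that 41*x0 + 54*y0 = 1

Step 3: Scale the particular solution.
Multiply by 3/1 = 3:
p = -75, q = 57

Step 4: Verify.
41*(-75) + 54*(57) = 3 = 3 ✓

p = -75, q = 57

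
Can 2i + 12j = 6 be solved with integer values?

Step 1: Compute gcd(2, 12).
gcd(2, 12) = 2

Step 2: Check divisibility.
Does 2 divide 6? 6 = 2 x 3, so yes.

By the theorem on linear Diophantine equations, 2i + 12j = 6 has integer solutions if and only if gcd(2, 12) divides 6. Since 2 | 6, solutions exist.

Yes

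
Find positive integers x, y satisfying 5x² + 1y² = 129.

Try small values of x and check whether (129 - 5x²)/1 is a perfect square.
x = 4: 5·4² = 80, so 1y² = 129 - 80 = 49, giving y² = 49, y = 7.
Check: 5·4² + 1·7² = 80 + 49 = 129 ✓

x = 4, y = 7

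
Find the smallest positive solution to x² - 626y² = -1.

We need x² = 626y² - 1. Try successive y:
y = 1: x² = 626·1² - 1 = 625 = 25² ✓
Check: 25² - 626·1² = 625 - 626 = -1 ✓

x = 25, y = 1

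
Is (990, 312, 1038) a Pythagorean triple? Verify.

Compute a² + b² = 990² + 312² = 980100 + 97344 = 1077444
Compute c² = 1038² = 1077444
Since 1077444 = 1077444, confirmed.

Yes, it is a Pythagorean triple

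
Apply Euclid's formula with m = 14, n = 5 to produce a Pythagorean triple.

a = m² - n² = 14² - 5² = 196 - 25 = 171
b = 2mn = 2·14·5 = 140
c = m² + n² = 196 + 25 = 221
Verify: 171² + 140² = 29241 + 19600 = 48841 = 221² ✓

(171, 140, 221)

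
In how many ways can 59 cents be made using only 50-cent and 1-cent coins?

We need non-negative integers (x, y) with 50x + 1y = 59.
For each x from 0 to 1, check if (59 - 50x) is a non-negative multiple of 1.
Solutions (x, y): (0,59), (1,9)
Count: 2

2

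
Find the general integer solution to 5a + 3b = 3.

Step 1: Compute gcd(5, 3) = 1.
Since 1 divides 3, solutions exist.

Step 2: Find a particular solution using extended Euclidean algorithm.
We get a₀ = -3, b₀ = 6.
Check: 5*-3 + 3*6 = 3 = 3 ✓

Step 3: Write the general solution.
a = -3 + (3/1)t = -3 + 3t
b = 6 - (5/1)t = 6 - 5t
for any integer t.

a = -3 + 3t, b = 6 - 5t for integer t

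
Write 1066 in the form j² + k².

We need to find integers j, k > 0 such that j² + k² = 1066.
Trying j = 15: k² = 1066 - 15² = 1066 - 225 = 841
k = 29
Check: 15² + 29² = 225 + 841 = 1066 ✓

1066 = 15² + 29²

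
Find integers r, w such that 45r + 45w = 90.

Step 1: Check solvability.
gcd(45, 45) = 45
Since 45 divides 90, solutions exist.

Step 2: Apply extended Euclidean algorithm to find gcd.
We find integers such that 45*x0 + 45*y0 = 45

Step 3: Scale the particular solution.
Multiply by 90/45 = 2:
r = 0, w = 2

Step 4: Verify.
45*(0) + 45*(2) = 90 = 90 ✓

r = 0, w = 2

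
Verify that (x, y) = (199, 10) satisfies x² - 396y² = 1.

Compute x² = 199² = 39601
Compute 396y² = 396·10² = 396·100 = 39600
x² - 396y² = 39601 - 39600 = 1
Since this equals 1, (199, 10) is a solution.

Yes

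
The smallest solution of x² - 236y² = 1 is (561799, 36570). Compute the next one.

Solutions to x² - Dy² = 1 are generated by powers of (x₀ + y₀√D).
The next solution satisfies x₁ + y₁√236 = (x₀ + y₀√236)², giving:
x₁ = x₀² + 236y₀² = 561799² + 236·36570² = 315618116401 + 315618116400 = 631236232801
y₁ = 2x₀y₀ = 2·561799·36570 = 41089978860

Verify: 631236232801² - 236·41089978860² = 398459181600798268305601 - 398459181600798268305600 = 1 ✓

x = 631236232801, y = 41089978860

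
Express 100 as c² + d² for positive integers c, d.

We need to find integers c, d > 0 such that c² + d² = 100.
Trying c = 6: d² = 100 - 6² = 100 - 36 = 64
d = 8
Check: 6² + 8² = 36 + 64 = 100 ✓

100 = 6² + 8²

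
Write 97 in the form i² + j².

We need to find integers i, j > 0 such that i² + j² = 97.
Trying i = 4: j² = 97 - 4² = 97 - 16 = 81
j = 9
Check: 4² + 9² = 16 + 81 = 97 ✓

97 = 4² + 9²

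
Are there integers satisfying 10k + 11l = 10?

Step 1: Compute gcd(10, 11).
gcd(10, 11) = 1

Step 2: Check divisibility.
Does 1 divide 10? 10 = 1 x 10, so yes.

By the theorem on linear Diophantine equations, 10k + 11l = 10 has integer solutions if and only if gcd(10, 11) divides 10. Since 1 | 10, solutions exist.

Yes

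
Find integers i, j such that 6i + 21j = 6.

Step 1: Check solvability.
gcd(6, 21) = 3
Since 3 divides 6, solutions exist.

Step 2: Apply extended Euclidean algorithm to find gcd.
We find integers such that 6*x0 + 21*y0 = 3

Step 3: Scale the particular solution.
Multiply by 6/3 = 2:
i = -6, j = 2

Step 4: Verify.
6*(-6) + 21*(2) = 6 = 6 ✓

i = -6, j = 2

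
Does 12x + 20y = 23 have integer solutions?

Step 1: Compute gcd(12, 20).
gcd(12, 20) = 4

Step 2: Check divisibility.
Does 4 divide 23? 23 = 4 x 5 + 3, so no.

By the theorem on linear Diophantine equations, 12x + 20y = 23 has integer solutions if and only if gcd(12, 20) divides 23. Since 4 does not divide 23, no solutions exist.

No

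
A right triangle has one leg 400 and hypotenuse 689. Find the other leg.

a² = c² - b² = 474721 - 160000 = 314721
a = 561

561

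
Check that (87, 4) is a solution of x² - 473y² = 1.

Compute x² = 87² = 7569
Compute 473y² = 473·4² = 473·16 = 7568
x² - 473y² = 7569 - 7568 = 1
Since this equals 1, (87, 4) is a solution.

Yes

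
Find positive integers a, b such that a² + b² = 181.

Search for a with 181 - a² a perfect square.
a = 9: 181 - 9² = 181 - 81 = 100 = 10² ✓
So a = 9, b = 10.

a = 9, b = 10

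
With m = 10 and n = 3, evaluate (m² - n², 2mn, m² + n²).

a = m² - n² = 100 - 9 = 91
b = 2mn = 2·10·3 = 60
c = m² + n² = 100 + 9 = 109
Verify: 91² + 60² = 8281 + 3600 = 11881 = 109² ✓

(91, 60, 109)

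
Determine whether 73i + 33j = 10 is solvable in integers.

Step 1: Compute gcd(73, 33).
gcd(73, 33) = 1

Step 2: Check divisibility.
Does 1 divide 10? 10 = 1 x 10, so yes.

By the theorem on linear Diophantine equations, 73i + 33j = 10 has integer solutions if and only if gcd(73, 33) divides 10. Since 1 | 10, solutions exist.

Yes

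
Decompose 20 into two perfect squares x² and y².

We need to find integers x, y > 0 such that x² + y² = 20.
Trying x = 2: y² = 20 - 2² = 20 - 4 = 16
y = 4
Check: 2² + 4² = 4 + 16 = 20 ✓

20 = 2² + 4²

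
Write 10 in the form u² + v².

We need to find integers u, v > 0 such that u² + v² = 10.
Trying u = 1: v² = 10 - 1² = 10 - 1 = 9
v = 3
Check: 1² + 3² = 1 + 9 = 10 ✓

10 = 1² + 3²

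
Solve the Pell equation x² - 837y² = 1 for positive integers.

We seek the smallest positive integers (x, y) with x² - 837y² = 1, i.e., x² = 837y² + 1.
Try successive y values:
y = 1: x² = 837·1² + 1 = 838, not a perfect square
y = 2: x² = 837·2² + 1 = 3349, not a perfect square
y = 3: x² = 837·3² + 1 = 7534, not a perfect square
... continuing the search (or via continued fractions) ...
y = 420: x² = 837·420² + 1 = 147646801, x = 12151 ✓

Verify: 12151² - 837·420² = 147646801 - 147646800 = 1 ✓

x = 12151, y = 420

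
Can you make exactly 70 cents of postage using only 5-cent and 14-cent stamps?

We need non-negative x, y with 5x + 14y = 70.
gcd(5, 14) = 1 divides 70, so integer solutions exist.
Search for a non-negative one: x = 0 gives 14y = 70 - 0 = 70, so y = 5.
Check: 5·0 + 14·5 = 70 ✓

Yes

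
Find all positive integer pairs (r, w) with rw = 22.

The positive divisors of 22 are: 1, 2, 11, 22.
Each divisor d gives the pair (d, 22/d):
(1, 22), (2, 11), (11, 2), (22, 1)

(1, 22), (2, 11), (11, 2), (22, 1)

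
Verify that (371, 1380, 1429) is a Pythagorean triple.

Compute a² + b² = 371² + 1380² = 137641 + 1904400 = 2042041
Compute c² = 1429² = 2042041
Since 2042041 = 2042041, confirmed.

Yes, it is a Pythagorean triple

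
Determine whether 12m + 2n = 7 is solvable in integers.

Step 1: Compute gcd(12, 2).
gcd(12, 2) = 2

Step 2: Check divisibility.
Does 2 divide 7? 7 = 2 x 3 + 1, so no.

By the theorem on linear Diophantine equations, 12m + 2n = 7 has integer solutions if and only if gcd(12, 2) divides 7. Since 2 does not divide 7, no solutions exist.

No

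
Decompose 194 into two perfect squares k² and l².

We need to find integers k, l > 0 such that k² + l² = 194.
Trying k = 5: l² = 194 - 5² = 194 - 25 = 169
l = 13
Check: 5² + 13² = 25 + 169 = 194 ✓

194 = 5² + 13²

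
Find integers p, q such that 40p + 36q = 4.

Step 1: Check solvability.
gcd(40, 36) = 4
Since 4 divides 4, solutions exist.

Step 2: Apply extended Euclidean algorithm to find gcd.
We find integers such that 40*x0 + 36*y0 = 4

Step 3: Scale the particular solution.
Multiply by 4/4 = 1:
p = 1, q = -1

Step 4: Verify.
40*(1) + 36*(-1) = 4 = 4 ✓

p = 1, q = -1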